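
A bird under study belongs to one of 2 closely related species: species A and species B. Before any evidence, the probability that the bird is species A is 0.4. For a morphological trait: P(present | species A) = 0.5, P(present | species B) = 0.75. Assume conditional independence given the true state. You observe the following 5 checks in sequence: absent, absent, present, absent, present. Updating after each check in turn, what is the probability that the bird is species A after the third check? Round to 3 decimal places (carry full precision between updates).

After 'absent': P(species A) = 0.5·0.4000 / (0.5·0.4000 + 0.25·0.6000) ≈ 0.5714
After 'absent': P(species A) = 0.5·0.5714 / (0.5·0.5714 + 0.25·0.4286) ≈ 0.7273
After 'present': P(species A) = 0.5·0.7273 / (0.5·0.7273 + 0.75·0.2727) ≈ 0.6400

0.640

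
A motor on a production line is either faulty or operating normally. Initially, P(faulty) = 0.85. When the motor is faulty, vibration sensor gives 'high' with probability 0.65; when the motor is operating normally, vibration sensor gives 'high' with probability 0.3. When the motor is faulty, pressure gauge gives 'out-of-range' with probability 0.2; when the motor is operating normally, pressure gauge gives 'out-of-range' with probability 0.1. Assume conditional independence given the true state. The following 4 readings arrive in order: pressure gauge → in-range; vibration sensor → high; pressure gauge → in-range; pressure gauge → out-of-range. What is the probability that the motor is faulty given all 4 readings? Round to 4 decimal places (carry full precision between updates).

After pressure gauge='in-range': P(faulty) = 0.8·0.8500 / (0.8·0.8500 + 0.9·0.1500) ≈ 0.8344
After vibration sensor='high': P(faulty) = 0.65·0.8344 / (0.65·0.8344 + 0.3·0.1656) ≈ 0.9161
After pressure gauge='in-range': P(faulty) = 0.8·0.9161 / (0.8·0.9161 + 0.9·0.0839) ≈ 0.9066
After pressure gauge='out-of-range': P(faulty) = 0.2·0.9066 / (0.2·0.9066 + 0.1·0.0934) ≈ 0.9510

0.9510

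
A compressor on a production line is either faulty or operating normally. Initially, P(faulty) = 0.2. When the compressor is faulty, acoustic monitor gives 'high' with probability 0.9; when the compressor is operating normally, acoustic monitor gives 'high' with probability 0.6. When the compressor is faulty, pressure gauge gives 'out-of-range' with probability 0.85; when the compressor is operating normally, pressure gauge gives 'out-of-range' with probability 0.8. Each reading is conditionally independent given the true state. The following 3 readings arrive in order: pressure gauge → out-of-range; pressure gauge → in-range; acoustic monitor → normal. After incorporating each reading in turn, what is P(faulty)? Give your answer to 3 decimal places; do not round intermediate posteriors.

Each posterior becomes the prior for the next update.
After pressure gauge='out-of-range': P(faulty) = 0.85·0.2000 / (0.85·0.2000 + 0.8·0.8000) ≈ 0.2099
After pressure gauge='in-range': P(faulty) = 0.15·0.2099 / (0.15·0.2099 + 0.2·0.7901) ≈ 0.1661
After acoustic monitor='normal': P(faulty) = 0.1·0.1661 / (0.1·0.1661 + 0.4·0.8339) ≈ 0.0474

0.047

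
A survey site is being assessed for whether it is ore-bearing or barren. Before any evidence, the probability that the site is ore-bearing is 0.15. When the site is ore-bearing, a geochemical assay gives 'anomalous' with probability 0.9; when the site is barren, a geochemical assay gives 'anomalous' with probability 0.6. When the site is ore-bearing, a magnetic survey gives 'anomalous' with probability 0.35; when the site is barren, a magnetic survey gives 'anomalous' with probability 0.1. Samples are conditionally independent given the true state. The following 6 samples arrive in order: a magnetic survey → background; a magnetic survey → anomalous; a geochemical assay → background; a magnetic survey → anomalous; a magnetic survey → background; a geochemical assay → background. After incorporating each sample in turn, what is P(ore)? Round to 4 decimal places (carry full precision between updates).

Apply Bayes' rule sequentially, carrying P(ore) forward.
After a magnetic survey='background': P(ore) = 0.65·0.1500 / (0.65·0.1500 + 0.9·0.8500) ≈ 0.1130
After a magnetic survey='anomalous': P(ore) = 0.35·0.1130 / (0.35·0.1130 + 0.1·0.8870) ≈ 0.3085
After a geochemical assay='background': P(ore) = 0.1·0.3085 / (0.1·0.3085 + 0.4·0.6915) ≈ 0.1003
After a magnetic survey='anomalous': P(ore) = 0.35·0.1003 / (0.35·0.1003 + 0.1·0.8997) ≈ 0.2807
After a magnetic survey='background': P(ore) = 0.65·0.2807 / (0.65·0.2807 + 0.9·0.7193) ≈ 0.2199
After a geochemical assay='background': P(ore) = 0.1·0.2199 / (0.1·0.2199 + 0.4·0.7801) ≈ 0.0658

0.0658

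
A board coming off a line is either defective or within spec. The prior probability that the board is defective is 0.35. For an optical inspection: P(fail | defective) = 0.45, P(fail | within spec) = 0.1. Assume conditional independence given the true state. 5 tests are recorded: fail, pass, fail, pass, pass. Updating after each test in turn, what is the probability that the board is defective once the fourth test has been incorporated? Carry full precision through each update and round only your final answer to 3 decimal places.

After 'fail': P(defective) = 0.45·0.3500 / (0.45·0.3500 + 0.1·0.6500) ≈ 0.7079
After 'pass': P(defective) = 0.55·0.7079 / (0.55·0.7079 + 0.9·0.2921) ≈ 0.5969
After 'fail': P(defective) = 0.45·0.5969 / (0.45·0.5969 + 0.1·0.4031) ≈ 0.8695
After 'pass': P(defective) = 0.55·0.8695 / (0.55·0.8695 + 0.9·0.1305) ≈ 0.8028

0.803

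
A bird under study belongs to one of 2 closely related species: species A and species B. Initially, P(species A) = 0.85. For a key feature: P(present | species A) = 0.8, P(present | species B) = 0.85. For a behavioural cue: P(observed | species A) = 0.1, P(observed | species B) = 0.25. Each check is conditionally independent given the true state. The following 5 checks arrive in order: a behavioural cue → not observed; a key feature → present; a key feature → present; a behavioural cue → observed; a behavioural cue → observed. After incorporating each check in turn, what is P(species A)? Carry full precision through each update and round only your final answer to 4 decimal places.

0.4908

After a behavioural cue='not observed': P(species A) = 0.9·0.8500 / (0.9·0.8500 + 0.75·0.1500) ≈ 0.8718
After a key feature='present': P(species A) = 0.8·0.8718 / (0.8·0.8718 + 0.85·0.1282) ≈ 0.8649
After a key feature='present': P(species A) = 0.8·0.8649 / (0.8·0.8649 + 0.85·0.1351) ≈ 0.8576
After a behavioural cue='observed': P(species A) = 0.1·0.8576 / (0.1·0.8576 + 0.25·0.1424) ≈ 0.7067
After a behavioural cue='observed': P(species A) = 0.1·0.7067 / (0.1·0.7067 + 0.25·0.2933) ≈ 0.4908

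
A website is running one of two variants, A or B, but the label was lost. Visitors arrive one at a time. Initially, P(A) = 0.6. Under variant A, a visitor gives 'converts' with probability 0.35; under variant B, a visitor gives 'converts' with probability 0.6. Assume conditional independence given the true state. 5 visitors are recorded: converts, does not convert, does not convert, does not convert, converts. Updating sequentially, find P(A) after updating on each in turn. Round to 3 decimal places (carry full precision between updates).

0.687

After 'converts': P(A) = 0.35·0.6000 / (0.35·0.6000 + 0.6·0.4000) ≈ 0.4667
After 'does not convert': P(A) = 0.65·0.4667 / (0.65·0.4667 + 0.4·0.5333) ≈ 0.5871
After 'does not convert': P(A) = 0.65·0.5871 / (0.65·0.5871 + 0.4·0.4129) ≈ 0.6979
After 'does not convert': P(A) = 0.65·0.6979 / (0.65·0.6979 + 0.4·0.3021) ≈ 0.7897
After 'converts': P(A) = 0.35·0.7897 / (0.35·0.7897 + 0.6·0.2103) ≈ 0.6865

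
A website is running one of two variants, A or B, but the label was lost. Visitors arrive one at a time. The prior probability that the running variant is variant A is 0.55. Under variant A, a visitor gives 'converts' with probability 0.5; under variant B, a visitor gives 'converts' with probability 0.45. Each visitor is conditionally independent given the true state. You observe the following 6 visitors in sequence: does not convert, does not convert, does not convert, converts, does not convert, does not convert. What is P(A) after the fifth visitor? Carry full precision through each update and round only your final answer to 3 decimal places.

After 'does not convert': P(A) = 0.5·0.5500 / (0.5·0.5500 + 0.55·0.4500) ≈ 0.5263
After 'does not convert': P(A) = 0.5·0.5263 / (0.5·0.5263 + 0.55·0.4737) ≈ 0.5025
After 'does not convert': P(A) = 0.5·0.5025 / (0.5·0.5025 + 0.55·0.4975) ≈ 0.4787
After 'converts': P(A) = 0.5·0.4787 / (0.5·0.4787 + 0.45·0.5213) ≈ 0.5050
After 'does not convert': P(A) = 0.5·0.5050 / (0.5·0.5050 + 0.55·0.4950) ≈ 0.4812

0.481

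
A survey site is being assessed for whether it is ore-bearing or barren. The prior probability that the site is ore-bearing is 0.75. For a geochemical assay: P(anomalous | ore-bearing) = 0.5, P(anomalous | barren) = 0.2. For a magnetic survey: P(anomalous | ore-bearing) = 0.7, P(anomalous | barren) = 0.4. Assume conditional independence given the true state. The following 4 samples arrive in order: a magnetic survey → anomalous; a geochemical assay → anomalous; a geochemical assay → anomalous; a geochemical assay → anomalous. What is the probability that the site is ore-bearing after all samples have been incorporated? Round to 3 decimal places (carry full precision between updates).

Apply Bayes' rule sequentially, carrying P(ore) forward.
After a magnetic survey='anomalous': P(ore) = 0.7·0.7500 / (0.7·0.7500 + 0.4·0.2500) ≈ 0.8400
After a geochemical assay='anomalous': P(ore) = 0.5·0.8400 / (0.5·0.8400 + 0.2·0.1600) ≈ 0.9292
After a geochemical assay='anomalous': P(ore) = 0.5·0.9292 / (0.5·0.9292 + 0.2·0.0708) ≈ 0.9704
After a geochemical assay='anomalous': P(ore) = 0.5·0.9704 / (0.5·0.9704 + 0.2·0.0296) ≈ 0.9880

0.988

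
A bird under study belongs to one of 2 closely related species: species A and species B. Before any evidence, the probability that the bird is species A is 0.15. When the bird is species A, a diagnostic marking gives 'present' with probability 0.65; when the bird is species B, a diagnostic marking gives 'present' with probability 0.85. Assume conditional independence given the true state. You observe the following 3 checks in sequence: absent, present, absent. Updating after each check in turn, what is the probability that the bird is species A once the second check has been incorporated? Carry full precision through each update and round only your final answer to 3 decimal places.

After 'absent': P(species A) = 0.35·0.1500 / (0.35·0.1500 + 0.15·0.8500) ≈ 0.2917
After 'present': P(species A) = 0.65·0.2917 / (0.65·0.2917 + 0.85·0.7083) ≈ 0.2395

0.239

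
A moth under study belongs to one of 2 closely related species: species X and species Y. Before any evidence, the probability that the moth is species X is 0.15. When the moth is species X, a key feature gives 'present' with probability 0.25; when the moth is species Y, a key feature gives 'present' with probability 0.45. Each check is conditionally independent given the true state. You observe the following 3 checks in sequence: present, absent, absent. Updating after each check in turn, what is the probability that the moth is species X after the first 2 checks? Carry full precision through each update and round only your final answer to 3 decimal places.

Apply Bayes' rule sequentially, carrying P(species X) forward.
After 'present': P(species X) = 0.25·0.1500 / (0.25·0.1500 + 0.45·0.8500) ≈ 0.0893
After 'absent': P(species X) = 0.75·0.0893 / (0.75·0.0893 + 0.55·0.9107) ≈ 0.1179

0.118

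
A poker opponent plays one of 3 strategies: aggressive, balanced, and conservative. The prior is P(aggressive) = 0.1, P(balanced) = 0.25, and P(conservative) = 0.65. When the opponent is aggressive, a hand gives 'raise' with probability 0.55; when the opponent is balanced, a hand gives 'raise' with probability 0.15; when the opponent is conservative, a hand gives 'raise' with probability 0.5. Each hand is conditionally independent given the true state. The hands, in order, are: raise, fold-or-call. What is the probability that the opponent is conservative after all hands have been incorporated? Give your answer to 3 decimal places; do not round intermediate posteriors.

0.742

After 'raise': normaliser = 0.55·0.1000 + 0.15·0.2500 + 0.5·0.6500; P(aggressive) ≈ 0.1317, P(balanced) ≈ 0.0898, P(conservative) ≈ 0.7784
After 'fold-or-call': normaliser = 0.45·0.1317 + 0.85·0.0898 + 0.5·0.7784; P(aggressive) ≈ 0.1129, P(balanced) ≈ 0.1455, P(conservative) ≈ 0.7416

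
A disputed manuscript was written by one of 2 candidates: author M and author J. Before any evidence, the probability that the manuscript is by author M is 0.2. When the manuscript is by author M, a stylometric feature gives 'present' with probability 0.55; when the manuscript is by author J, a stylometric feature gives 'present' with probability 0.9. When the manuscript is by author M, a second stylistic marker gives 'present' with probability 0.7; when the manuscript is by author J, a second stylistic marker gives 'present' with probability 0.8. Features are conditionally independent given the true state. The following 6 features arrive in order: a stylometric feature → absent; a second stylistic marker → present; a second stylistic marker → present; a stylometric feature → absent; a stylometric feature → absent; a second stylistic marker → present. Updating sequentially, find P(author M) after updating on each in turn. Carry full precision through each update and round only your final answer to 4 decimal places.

Each posterior becomes the prior for the next update.
After a stylometric feature='absent': P(author M) = 0.45·0.2000 / (0.45·0.2000 + 0.1·0.8000) ≈ 0.5294
After a second stylistic marker='present': P(author M) = 0.7·0.5294 / (0.7·0.5294 + 0.8·0.4706) ≈ 0.4961
After a second stylistic marker='present': P(author M) = 0.7·0.4961 / (0.7·0.4961 + 0.8·0.5039) ≈ 0.4627
After a stylometric feature='absent': P(author M) = 0.45·0.4627 / (0.45·0.4627 + 0.1·0.5373) ≈ 0.7949
After a stylometric feature='absent': P(author M) = 0.45·0.7949 / (0.45·0.7949 + 0.1·0.2051) ≈ 0.9458
After a second stylistic marker='present': P(author M) = 0.7·0.9458 / (0.7·0.9458 + 0.8·0.0542) ≈ 0.9385

0.9385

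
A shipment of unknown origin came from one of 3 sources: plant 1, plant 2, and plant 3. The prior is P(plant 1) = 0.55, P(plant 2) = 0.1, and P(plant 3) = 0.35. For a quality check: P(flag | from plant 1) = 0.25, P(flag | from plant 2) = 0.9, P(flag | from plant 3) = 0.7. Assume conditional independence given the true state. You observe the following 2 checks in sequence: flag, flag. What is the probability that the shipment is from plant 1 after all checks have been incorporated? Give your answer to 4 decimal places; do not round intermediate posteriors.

After 'flag': normaliser = 0.25·0.5500 + 0.9·0.1000 + 0.7·0.3500; P(plant 1) ≈ 0.2910, P(plant 2) ≈ 0.1905, P(plant 3) ≈ 0.5185
After 'flag': normaliser = 0.25·0.2910 + 0.9·0.1905 + 0.7·0.5185; P(plant 1) ≈ 0.1198, P(plant 2) ≈ 0.2824, P(plant 3) ≈ 0.5978

0.1198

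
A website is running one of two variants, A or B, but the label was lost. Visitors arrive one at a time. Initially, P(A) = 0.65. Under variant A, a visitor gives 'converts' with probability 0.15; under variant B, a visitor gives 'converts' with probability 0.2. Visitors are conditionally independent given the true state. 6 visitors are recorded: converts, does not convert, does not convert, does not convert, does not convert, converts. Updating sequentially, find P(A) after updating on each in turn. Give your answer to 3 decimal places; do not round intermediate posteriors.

0.571

After 'converts': P(A) = 0.15·0.6500 / (0.15·0.6500 + 0.2·0.3500) ≈ 0.5821
After 'does not convert': P(A) = 0.85·0.5821 / (0.85·0.5821 + 0.8·0.4179) ≈ 0.5968
After 'does not convert': P(A) = 0.85·0.5968 / (0.85·0.5968 + 0.8·0.4032) ≈ 0.6113
After 'does not convert': P(A) = 0.85·0.6113 / (0.85·0.6113 + 0.8·0.3887) ≈ 0.6256
After 'does not convert': P(A) = 0.85·0.6256 / (0.85·0.6256 + 0.8·0.3744) ≈ 0.6397
After 'converts': P(A) = 0.15·0.6397 / (0.15·0.6397 + 0.2·0.3603) ≈ 0.5711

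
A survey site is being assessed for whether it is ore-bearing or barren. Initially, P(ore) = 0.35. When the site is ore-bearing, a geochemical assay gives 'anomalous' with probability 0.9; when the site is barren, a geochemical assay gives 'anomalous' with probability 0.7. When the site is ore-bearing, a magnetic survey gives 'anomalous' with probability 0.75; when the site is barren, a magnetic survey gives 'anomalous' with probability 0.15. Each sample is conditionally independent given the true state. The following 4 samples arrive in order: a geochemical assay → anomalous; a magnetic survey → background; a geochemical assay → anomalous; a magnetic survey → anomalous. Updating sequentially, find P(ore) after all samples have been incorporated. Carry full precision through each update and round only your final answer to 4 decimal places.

After a geochemical assay='anomalous': P(ore) = 0.9·0.3500 / (0.9·0.3500 + 0.7·0.6500) ≈ 0.4091
After a magnetic survey='background': P(ore) = 0.25·0.4091 / (0.25·0.4091 + 0.85·0.5909) ≈ 0.1692
After a geochemical assay='anomalous': P(ore) = 0.9·0.1692 / (0.9·0.1692 + 0.7·0.8308) ≈ 0.2075
After a magnetic survey='anomalous': P(ore) = 0.75·0.2075 / (0.75·0.2075 + 0.15·0.7925) ≈ 0.5669

0.5669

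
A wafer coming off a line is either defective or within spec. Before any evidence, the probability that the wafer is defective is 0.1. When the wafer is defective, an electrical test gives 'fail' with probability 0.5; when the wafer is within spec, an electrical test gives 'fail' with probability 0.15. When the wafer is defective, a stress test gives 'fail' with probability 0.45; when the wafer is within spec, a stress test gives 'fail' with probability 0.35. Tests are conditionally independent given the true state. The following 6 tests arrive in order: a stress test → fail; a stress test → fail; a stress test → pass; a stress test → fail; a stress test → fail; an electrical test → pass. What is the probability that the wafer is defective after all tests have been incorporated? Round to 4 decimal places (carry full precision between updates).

0.1313

Apply Bayes' rule sequentially, carrying P(defective) forward.
After a stress test='fail': P(defective) = 0.45·0.1000 / (0.45·0.1000 + 0.35·0.9000) ≈ 0.1250
After a stress test='fail': P(defective) = 0.45·0.1250 / (0.45·0.1250 + 0.35·0.8750) ≈ 0.1552
After a stress test='pass': P(defective) = 0.55·0.1552 / (0.55·0.1552 + 0.65·0.8448) ≈ 0.1345
After a stress test='fail': P(defective) = 0.45·0.1345 / (0.45·0.1345 + 0.35·0.8655) ≈ 0.1665
After a stress test='fail': P(defective) = 0.45·0.1665 / (0.45·0.1665 + 0.35·0.8335) ≈ 0.2044
After an electrical test='pass': P(defective) = 0.5·0.2044 / (0.5·0.2044 + 0.85·0.7956) ≈ 0.1313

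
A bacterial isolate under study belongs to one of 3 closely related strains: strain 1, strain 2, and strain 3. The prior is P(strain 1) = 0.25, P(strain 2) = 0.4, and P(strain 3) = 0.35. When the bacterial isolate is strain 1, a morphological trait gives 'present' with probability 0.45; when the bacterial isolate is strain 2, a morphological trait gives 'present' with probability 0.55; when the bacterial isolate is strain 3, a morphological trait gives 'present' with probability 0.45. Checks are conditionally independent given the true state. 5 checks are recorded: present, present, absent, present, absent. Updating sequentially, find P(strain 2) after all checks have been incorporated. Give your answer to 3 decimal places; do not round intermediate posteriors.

0.449

After 'present': normaliser = 0.45·0.2500 + 0.55·0.4000 + 0.45·0.3500; P(strain 1) ≈ 0.2296, P(strain 2) ≈ 0.4490, P(strain 3) ≈ 0.3214
After 'present': normaliser = 0.45·0.2296 + 0.55·0.4490 + 0.45·0.3214; P(strain 1) ≈ 0.2088, P(strain 2) ≈ 0.4990, P(strain 3) ≈ 0.2923
After 'absent': normaliser = 0.55·0.2088 + 0.45·0.4990 + 0.55·0.2923; P(strain 1) ≈ 0.2296, P(strain 2) ≈ 0.4490, P(strain 3) ≈ 0.3214
After 'present': normaliser = 0.45·0.2296 + 0.55·0.4490 + 0.45·0.3214; P(strain 1) ≈ 0.2088, P(strain 2) ≈ 0.4990, P(strain 3) ≈ 0.2923
After 'absent': normaliser = 0.55·0.2088 + 0.45·0.4990 + 0.55·0.2923; P(strain 1) ≈ 0.2296, P(strain 2) ≈ 0.4490, P(strain 3) ≈ 0.3214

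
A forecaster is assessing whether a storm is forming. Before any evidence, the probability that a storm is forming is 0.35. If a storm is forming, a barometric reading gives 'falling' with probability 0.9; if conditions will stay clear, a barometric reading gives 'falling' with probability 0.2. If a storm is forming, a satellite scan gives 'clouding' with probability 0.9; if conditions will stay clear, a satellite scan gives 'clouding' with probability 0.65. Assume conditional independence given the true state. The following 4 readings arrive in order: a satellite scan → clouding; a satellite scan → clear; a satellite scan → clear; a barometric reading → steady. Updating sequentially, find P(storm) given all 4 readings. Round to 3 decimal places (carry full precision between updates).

After a satellite scan='clouding': P(storm) = 0.9·0.3500 / (0.9·0.3500 + 0.65·0.6500) ≈ 0.4271
After a satellite scan='clear': P(storm) = 0.1·0.4271 / (0.1·0.4271 + 0.35·0.5729) ≈ 0.1756
After a satellite scan='clear': P(storm) = 0.1·0.1756 / (0.1·0.1756 + 0.35·0.8244) ≈ 0.0574
After a barometric reading='steady': P(storm) = 0.1·0.0574 / (0.1·0.0574 + 0.8·0.9426) ≈ 0.0076

0.008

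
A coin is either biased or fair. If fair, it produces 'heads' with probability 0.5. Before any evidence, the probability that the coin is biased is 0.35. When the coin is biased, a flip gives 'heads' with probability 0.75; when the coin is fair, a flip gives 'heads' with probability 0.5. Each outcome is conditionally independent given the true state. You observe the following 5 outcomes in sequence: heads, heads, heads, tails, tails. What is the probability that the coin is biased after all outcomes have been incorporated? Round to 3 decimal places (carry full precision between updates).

0.312

After 'heads': P(biased) = 0.75·0.3500 / (0.75·0.3500 + 0.5·0.6500) ≈ 0.4468
After 'heads': P(biased) = 0.75·0.4468 / (0.75·0.4468 + 0.5·0.5532) ≈ 0.5478
After 'heads': P(biased) = 0.75·0.5478 / (0.75·0.5478 + 0.5·0.4522) ≈ 0.6451
After 'tails': P(biased) = 0.25·0.6451 / (0.25·0.6451 + 0.5·0.3549) ≈ 0.4761
After 'tails': P(biased) = 0.25·0.4761 / (0.25·0.4761 + 0.5·0.5239) ≈ 0.3124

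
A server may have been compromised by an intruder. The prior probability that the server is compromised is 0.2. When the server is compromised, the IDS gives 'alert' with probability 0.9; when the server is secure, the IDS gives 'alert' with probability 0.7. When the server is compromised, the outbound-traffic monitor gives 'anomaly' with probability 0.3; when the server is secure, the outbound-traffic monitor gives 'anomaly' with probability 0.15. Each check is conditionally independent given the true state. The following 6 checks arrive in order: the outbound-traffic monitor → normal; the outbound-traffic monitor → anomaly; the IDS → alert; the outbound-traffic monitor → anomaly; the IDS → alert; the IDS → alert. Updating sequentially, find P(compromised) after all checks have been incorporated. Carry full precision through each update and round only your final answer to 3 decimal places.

0.636

Each posterior becomes the prior for the next update.
After the outbound-traffic monitor='normal': P(compromised) = 0.7·0.2000 / (0.7·0.2000 + 0.85·0.8000) ≈ 0.1707
After the outbound-traffic monitor='anomaly': P(compromised) = 0.3·0.1707 / (0.3·0.1707 + 0.15·0.8293) ≈ 0.2917
After the IDS='alert': P(compromised) = 0.9·0.2917 / (0.9·0.2917 + 0.7·0.7083) ≈ 0.3462
After the outbound-traffic monitor='anomaly': P(compromised) = 0.3·0.3462 / (0.3·0.3462 + 0.15·0.6538) ≈ 0.5143
After the IDS='alert': P(compromised) = 0.9·0.5143 / (0.9·0.5143 + 0.7·0.4857) ≈ 0.5765
After the IDS='alert': P(compromised) = 0.9·0.5765 / (0.9·0.5765 + 0.7·0.4235) ≈ 0.6364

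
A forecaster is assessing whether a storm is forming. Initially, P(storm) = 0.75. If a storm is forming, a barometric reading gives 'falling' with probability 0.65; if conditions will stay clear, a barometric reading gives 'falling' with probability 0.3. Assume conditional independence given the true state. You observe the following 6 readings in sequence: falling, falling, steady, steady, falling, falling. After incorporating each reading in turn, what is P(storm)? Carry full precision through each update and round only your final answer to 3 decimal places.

0.943

After 'falling': P(storm) = 0.65·0.7500 / (0.65·0.7500 + 0.3·0.2500) ≈ 0.8667
After 'falling': P(storm) = 0.65·0.8667 / (0.65·0.8667 + 0.3·0.1333) ≈ 0.9337
After 'steady': P(storm) = 0.35·0.9337 / (0.35·0.9337 + 0.7·0.0663) ≈ 0.8756
After 'steady': P(storm) = 0.35·0.8756 / (0.35·0.8756 + 0.7·0.1244) ≈ 0.7788
After 'falling': P(storm) = 0.65·0.7788 / (0.65·0.7788 + 0.3·0.2212) ≈ 0.8841
After 'falling': P(storm) = 0.65·0.8841 / (0.65·0.8841 + 0.3·0.1159) ≈ 0.9429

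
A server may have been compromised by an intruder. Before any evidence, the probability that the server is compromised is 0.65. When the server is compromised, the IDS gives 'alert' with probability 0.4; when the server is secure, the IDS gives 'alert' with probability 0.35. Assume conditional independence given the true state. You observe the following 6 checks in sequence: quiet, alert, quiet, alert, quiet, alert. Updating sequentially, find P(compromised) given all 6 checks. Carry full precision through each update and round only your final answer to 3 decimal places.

0.686

Each posterior becomes the prior for the next update.
After 'quiet': P(compromised) = 0.6·0.6500 / (0.6·0.6500 + 0.65·0.3500) ≈ 0.6316
After 'alert': P(compromised) = 0.4·0.6316 / (0.4·0.6316 + 0.35·0.3684) ≈ 0.6621
After 'quiet': P(compromised) = 0.6·0.6621 / (0.6·0.6621 + 0.65·0.3379) ≈ 0.6439
After 'alert': P(compromised) = 0.4·0.6439 / (0.4·0.6439 + 0.35·0.3561) ≈ 0.6739
After 'quiet': P(compromised) = 0.6·0.6739 / (0.6·0.6739 + 0.65·0.3261) ≈ 0.6561
After 'alert': P(compromised) = 0.4·0.6561 / (0.4·0.6561 + 0.35·0.3439) ≈ 0.6856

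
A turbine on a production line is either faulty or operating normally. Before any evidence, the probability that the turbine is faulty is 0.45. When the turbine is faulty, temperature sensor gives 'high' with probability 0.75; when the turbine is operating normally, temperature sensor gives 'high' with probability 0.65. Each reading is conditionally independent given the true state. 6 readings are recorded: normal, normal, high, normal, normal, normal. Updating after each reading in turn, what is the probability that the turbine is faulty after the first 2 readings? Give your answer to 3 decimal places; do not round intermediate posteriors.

0.295

Each posterior becomes the prior for the next update.
After 'normal': P(faulty) = 0.25·0.4500 / (0.25·0.4500 + 0.35·0.5500) ≈ 0.3689
After 'normal': P(faulty) = 0.25·0.3689 / (0.25·0.3689 + 0.35·0.6311) ≈ 0.2945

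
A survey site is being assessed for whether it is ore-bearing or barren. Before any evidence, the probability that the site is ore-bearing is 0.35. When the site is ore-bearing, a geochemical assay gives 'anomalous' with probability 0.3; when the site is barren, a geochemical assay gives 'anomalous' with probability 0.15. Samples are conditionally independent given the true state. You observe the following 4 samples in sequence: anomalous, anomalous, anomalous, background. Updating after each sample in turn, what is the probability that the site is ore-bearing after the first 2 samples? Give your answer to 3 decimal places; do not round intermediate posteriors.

Apply Bayes' rule sequentially, carrying P(ore) forward.
After 'anomalous': P(ore) = 0.3·0.3500 / (0.3·0.3500 + 0.15·0.6500) ≈ 0.5185
After 'anomalous': P(ore) = 0.3·0.5185 / (0.3·0.5185 + 0.15·0.4815) ≈ 0.6829

0.683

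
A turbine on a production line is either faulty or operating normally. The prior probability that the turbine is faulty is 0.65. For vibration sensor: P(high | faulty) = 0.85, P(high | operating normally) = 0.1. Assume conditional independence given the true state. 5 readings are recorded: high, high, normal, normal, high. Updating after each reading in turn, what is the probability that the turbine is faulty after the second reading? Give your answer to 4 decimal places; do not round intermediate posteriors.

0.9926

After 'high': P(faulty) = 0.85·0.6500 / (0.85·0.6500 + 0.1·0.3500) ≈ 0.9404
After 'high': P(faulty) = 0.85·0.9404 / (0.85·0.9404 + 0.1·0.0596) ≈ 0.9926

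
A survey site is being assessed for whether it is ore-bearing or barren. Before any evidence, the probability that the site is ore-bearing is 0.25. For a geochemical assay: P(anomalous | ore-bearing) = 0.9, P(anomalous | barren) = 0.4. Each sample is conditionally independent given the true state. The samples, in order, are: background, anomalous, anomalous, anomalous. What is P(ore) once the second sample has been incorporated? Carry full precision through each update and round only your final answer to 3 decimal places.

0.111

After 'background': P(ore) = 0.1·0.2500 / (0.1·0.2500 + 0.6·0.7500) ≈ 0.0526
After 'anomalous': P(ore) = 0.9·0.0526 / (0.9·0.0526 + 0.4·0.9474) ≈ 0.1111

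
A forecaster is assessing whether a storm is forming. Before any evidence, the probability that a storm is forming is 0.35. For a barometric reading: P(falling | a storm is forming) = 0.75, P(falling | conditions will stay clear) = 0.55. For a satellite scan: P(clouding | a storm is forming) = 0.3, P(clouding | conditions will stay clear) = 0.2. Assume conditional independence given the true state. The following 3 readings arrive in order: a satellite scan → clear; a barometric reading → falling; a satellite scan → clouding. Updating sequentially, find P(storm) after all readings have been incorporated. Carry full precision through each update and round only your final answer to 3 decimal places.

0.491

After a satellite scan='clear': P(storm) = 0.7·0.3500 / (0.7·0.3500 + 0.8·0.6500) ≈ 0.3203
After a barometric reading='falling': P(storm) = 0.75·0.3203 / (0.75·0.3203 + 0.55·0.6797) ≈ 0.3912
After a satellite scan='clouding': P(storm) = 0.3·0.3912 / (0.3·0.3912 + 0.2·0.6088) ≈ 0.4908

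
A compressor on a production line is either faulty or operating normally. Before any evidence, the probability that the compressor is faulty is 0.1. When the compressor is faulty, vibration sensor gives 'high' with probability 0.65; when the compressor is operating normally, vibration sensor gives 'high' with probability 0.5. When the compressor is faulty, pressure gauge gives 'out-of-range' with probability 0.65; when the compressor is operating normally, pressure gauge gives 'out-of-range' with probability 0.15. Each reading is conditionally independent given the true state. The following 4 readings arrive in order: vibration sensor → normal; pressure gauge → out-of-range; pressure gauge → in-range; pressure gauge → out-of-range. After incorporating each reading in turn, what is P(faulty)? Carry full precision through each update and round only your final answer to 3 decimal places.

After vibration sensor='normal': P(faulty) = 0.35·0.1000 / (0.35·0.1000 + 0.5·0.9000) ≈ 0.0722
After pressure gauge='out-of-range': P(faulty) = 0.65·0.0722 / (0.65·0.0722 + 0.15·0.9278) ≈ 0.2521
After pressure gauge='in-range': P(faulty) = 0.35·0.2521 / (0.35·0.2521 + 0.85·0.7479) ≈ 0.1219
After pressure gauge='out-of-range': P(faulty) = 0.65·0.1219 / (0.65·0.1219 + 0.15·0.8781) ≈ 0.3755

0.376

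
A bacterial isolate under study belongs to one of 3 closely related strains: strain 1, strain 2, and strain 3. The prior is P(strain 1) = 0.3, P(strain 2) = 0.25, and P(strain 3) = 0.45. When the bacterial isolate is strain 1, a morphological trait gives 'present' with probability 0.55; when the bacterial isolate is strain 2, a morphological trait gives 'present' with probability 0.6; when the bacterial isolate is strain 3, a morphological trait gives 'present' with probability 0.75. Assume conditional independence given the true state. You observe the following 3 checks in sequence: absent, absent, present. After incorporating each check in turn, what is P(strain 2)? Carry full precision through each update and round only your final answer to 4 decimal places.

0.3057

Each posterior becomes the prior for the next update.
After 'absent': normaliser = 0.45·0.3000 + 0.4·0.2500 + 0.25·0.4500; P(strain 1) ≈ 0.3885, P(strain 2) ≈ 0.2878, P(strain 3) ≈ 0.3237
After 'absent': normaliser = 0.45·0.3885 + 0.4·0.2878 + 0.25·0.3237; P(strain 1) ≈ 0.4714, P(strain 2) ≈ 0.3104, P(strain 3) ≈ 0.2182
After 'present': normaliser = 0.55·0.4714 + 0.6·0.3104 + 0.75·0.2182; P(strain 1) ≈ 0.4256, P(strain 2) ≈ 0.3057, P(strain 3) ≈ 0.2687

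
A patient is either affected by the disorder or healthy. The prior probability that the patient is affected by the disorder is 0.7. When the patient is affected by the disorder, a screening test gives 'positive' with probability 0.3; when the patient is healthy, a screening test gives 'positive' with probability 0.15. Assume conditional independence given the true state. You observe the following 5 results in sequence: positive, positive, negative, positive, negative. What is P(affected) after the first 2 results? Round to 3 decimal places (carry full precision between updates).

Apply Bayes' rule sequentially, carrying P(affected) forward.
After 'positive': P(affected) = 0.3·0.7000 / (0.3·0.7000 + 0.15·0.3000) ≈ 0.8235
After 'positive': P(affected) = 0.3·0.8235 / (0.3·0.8235 + 0.15·0.1765) ≈ 0.9032

0.903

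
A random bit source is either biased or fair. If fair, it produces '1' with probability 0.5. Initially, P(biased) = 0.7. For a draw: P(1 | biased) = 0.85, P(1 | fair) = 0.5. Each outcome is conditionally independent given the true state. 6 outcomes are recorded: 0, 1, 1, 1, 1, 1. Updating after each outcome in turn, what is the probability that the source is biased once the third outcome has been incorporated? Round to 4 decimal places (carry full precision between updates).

0.6692

After '0': P(biased) = 0.15·0.7000 / (0.15·0.7000 + 0.5·0.3000) ≈ 0.4118
After '1': P(biased) = 0.85·0.4118 / (0.85·0.4118 + 0.5·0.5882) ≈ 0.5434
After '1': P(biased) = 0.85·0.5434 / (0.85·0.5434 + 0.5·0.4566) ≈ 0.6692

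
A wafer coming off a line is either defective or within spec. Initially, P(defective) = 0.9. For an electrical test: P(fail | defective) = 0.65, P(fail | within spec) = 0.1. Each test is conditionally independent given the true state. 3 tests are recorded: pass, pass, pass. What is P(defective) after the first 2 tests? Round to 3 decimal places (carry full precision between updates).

0.576

After 'pass': P(defective) = 0.35·0.9000 / (0.35·0.9000 + 0.9·0.1000) ≈ 0.7778
After 'pass': P(defective) = 0.35·0.7778 / (0.35·0.7778 + 0.9·0.2222) ≈ 0.5765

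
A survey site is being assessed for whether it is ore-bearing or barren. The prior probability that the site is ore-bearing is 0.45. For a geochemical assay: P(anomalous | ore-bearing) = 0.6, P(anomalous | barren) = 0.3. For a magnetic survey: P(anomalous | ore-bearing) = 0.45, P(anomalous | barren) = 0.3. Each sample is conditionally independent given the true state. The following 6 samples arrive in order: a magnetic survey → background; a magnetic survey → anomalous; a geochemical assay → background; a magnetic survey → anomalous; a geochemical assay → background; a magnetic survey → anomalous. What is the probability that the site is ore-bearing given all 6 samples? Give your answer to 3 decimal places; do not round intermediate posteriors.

After a magnetic survey='background': P(ore) = 0.55·0.4500 / (0.55·0.4500 + 0.7·0.5500) ≈ 0.3913
After a magnetic survey='anomalous': P(ore) = 0.45·0.3913 / (0.45·0.3913 + 0.3·0.6087) ≈ 0.4909
After a geochemical assay='background': P(ore) = 0.4·0.4909 / (0.4·0.4909 + 0.7·0.5091) ≈ 0.3553
After a magnetic survey='anomalous': P(ore) = 0.45·0.3553 / (0.45·0.3553 + 0.3·0.6447) ≈ 0.4525
After a geochemical assay='background': P(ore) = 0.4·0.4525 / (0.4·0.4525 + 0.7·0.5475) ≈ 0.3208
After a magnetic survey='anomalous': P(ore) = 0.45·0.3208 / (0.45·0.3208 + 0.3·0.6792) ≈ 0.4147

0.415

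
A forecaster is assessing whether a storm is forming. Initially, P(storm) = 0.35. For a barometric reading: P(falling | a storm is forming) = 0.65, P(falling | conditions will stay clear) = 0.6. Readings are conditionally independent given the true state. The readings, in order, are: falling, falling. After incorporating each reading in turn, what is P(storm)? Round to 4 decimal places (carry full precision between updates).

After 'falling': P(storm) = 0.65·0.3500 / (0.65·0.3500 + 0.6·0.6500) ≈ 0.3684
After 'falling': P(storm) = 0.65·0.3684 / (0.65·0.3684 + 0.6·0.6316) ≈ 0.3872

0.3872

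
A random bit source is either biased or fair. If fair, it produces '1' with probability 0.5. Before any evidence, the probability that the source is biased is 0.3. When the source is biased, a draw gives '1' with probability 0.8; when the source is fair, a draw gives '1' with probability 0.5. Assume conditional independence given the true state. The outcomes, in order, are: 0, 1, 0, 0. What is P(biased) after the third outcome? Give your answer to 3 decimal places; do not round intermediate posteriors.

After '0': P(biased) = 0.2·0.3000 / (0.2·0.3000 + 0.5·0.7000) ≈ 0.1463
After '1': P(biased) = 0.8·0.1463 / (0.8·0.1463 + 0.5·0.8537) ≈ 0.2152
After '0': P(biased) = 0.2·0.2152 / (0.2·0.2152 + 0.5·0.7848) ≈ 0.0989

0.099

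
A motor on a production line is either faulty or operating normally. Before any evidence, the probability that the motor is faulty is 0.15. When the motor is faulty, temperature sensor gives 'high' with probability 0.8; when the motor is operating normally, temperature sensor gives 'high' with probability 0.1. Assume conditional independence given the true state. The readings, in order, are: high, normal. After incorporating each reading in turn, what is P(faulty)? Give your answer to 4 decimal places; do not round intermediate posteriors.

0.2388

After 'high': P(faulty) = 0.8·0.1500 / (0.8·0.1500 + 0.1·0.8500) ≈ 0.5854
After 'normal': P(faulty) = 0.2·0.5854 / (0.2·0.5854 + 0.9·0.4146) ≈ 0.2388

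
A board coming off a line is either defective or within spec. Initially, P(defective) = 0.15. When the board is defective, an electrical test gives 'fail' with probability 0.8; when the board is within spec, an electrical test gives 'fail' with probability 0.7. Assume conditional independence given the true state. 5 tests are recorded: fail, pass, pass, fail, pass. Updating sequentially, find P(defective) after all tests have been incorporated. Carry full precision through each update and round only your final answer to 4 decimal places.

After 'fail': P(defective) = 0.8·0.1500 / (0.8·0.1500 + 0.7·0.8500) ≈ 0.1678
After 'pass': P(defective) = 0.2·0.1678 / (0.2·0.1678 + 0.3·0.8322) ≈ 0.1185
After 'pass': P(defective) = 0.2·0.1185 / (0.2·0.1185 + 0.3·0.8815) ≈ 0.0823
After 'fail': P(defective) = 0.8·0.0823 / (0.8·0.0823 + 0.7·0.9177) ≈ 0.0929
After 'pass': P(defective) = 0.2·0.0929 / (0.2·0.0929 + 0.3·0.9071) ≈ 0.0639

0.0639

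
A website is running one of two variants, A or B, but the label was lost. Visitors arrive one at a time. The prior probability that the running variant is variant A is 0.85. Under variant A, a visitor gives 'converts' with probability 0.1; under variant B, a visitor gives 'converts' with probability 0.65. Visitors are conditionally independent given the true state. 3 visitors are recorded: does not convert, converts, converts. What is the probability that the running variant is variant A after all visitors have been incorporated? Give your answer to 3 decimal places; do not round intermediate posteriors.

0.256

Each posterior becomes the prior for the next update.
After 'does not convert': P(A) = 0.9·0.8500 / (0.9·0.8500 + 0.35·0.1500) ≈ 0.9358
After 'converts': P(A) = 0.1·0.9358 / (0.1·0.9358 + 0.65·0.0642) ≈ 0.6915
After 'converts': P(A) = 0.1·0.6915 / (0.1·0.6915 + 0.65·0.3085) ≈ 0.2564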